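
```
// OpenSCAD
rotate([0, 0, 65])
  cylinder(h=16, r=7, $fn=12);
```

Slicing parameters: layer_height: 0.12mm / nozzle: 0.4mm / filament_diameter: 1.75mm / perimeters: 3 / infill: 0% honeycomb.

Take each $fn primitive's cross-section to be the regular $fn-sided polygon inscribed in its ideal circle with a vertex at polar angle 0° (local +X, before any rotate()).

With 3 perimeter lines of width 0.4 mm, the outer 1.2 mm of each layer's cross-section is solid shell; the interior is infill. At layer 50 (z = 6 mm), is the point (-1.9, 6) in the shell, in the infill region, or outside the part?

shell

At z = 6 mm: the r=7 cylinder contributes a regular 12-gon of circumradius 7; (whole slice rotated 65° about Z — lengths, areas and connectivity unchanged). Overall, the cross-section is a single solid region. Undo the 65° rotation: the query point maps to (4.635, 4.258) in the un-rotated model frame. The nearest boundary edge runs (6.06, 3.50)→(3.50, 6.06); distance from the point to it = 0.47 mm. The point is inside the cross-section, 0.47 mm from the nearest boundary — within the 1.2 mm shell band (3 × 0.4).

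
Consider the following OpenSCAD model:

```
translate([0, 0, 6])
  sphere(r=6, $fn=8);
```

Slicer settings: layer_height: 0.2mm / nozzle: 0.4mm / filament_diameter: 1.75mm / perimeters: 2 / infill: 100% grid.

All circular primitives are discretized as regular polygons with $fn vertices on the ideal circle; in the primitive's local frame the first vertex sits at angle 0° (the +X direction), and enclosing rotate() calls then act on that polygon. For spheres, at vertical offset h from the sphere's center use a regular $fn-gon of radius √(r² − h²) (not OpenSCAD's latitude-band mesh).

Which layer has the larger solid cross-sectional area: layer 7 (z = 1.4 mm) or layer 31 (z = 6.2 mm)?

Layer 7 (z = 1.4): the sphere: section is a regular 8-gon, circumradius = √(r²−h²) = √(6²−4.6²) = 3.852 (area = (8/2)·3.852²·sin(360°/8) = 41.97 mm²). So its area = 41.97 mm². Layer 31 (z = 6.2): the r=6 sphere slices to a regular 8-gon of circumradius 5.997 (√(r²−h²) with h=0.2 from center) (area = (8/2)·5.997²·sin(360°/8) = 101.71 mm²). So its area = 101.71 mm². Layer 31 is larger (101.71 vs 41.97 mm²).

layer 31 (z = 6.2 mm)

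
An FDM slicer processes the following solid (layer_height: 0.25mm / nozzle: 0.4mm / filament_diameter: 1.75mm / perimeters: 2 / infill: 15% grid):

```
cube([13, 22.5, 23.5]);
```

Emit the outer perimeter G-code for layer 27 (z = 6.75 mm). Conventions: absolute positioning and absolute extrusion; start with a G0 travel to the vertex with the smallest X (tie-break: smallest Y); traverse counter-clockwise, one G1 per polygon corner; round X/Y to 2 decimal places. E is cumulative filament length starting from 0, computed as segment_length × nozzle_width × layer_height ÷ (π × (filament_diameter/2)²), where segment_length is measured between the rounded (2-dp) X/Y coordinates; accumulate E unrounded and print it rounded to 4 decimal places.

G0 X0.00 Y0.00 Z6.75
G1 X13.00 Y0.00 E0.5405
G1 X13.00 Y22.50 E1.4759
G1 X0.00 Y22.50 E2.0164
G1 X0.00 Y0.00 E2.9518

At z = 6.75 mm: the cube is present — its section is the full 13×22.5 rectangle. The outline is a single polygon with 4 vertices. Extrusion per mm of travel: 0.4 × 0.25 / (π × 0.875²) = 0.041575. Accumulating E over each segment gives final E = 2.9518.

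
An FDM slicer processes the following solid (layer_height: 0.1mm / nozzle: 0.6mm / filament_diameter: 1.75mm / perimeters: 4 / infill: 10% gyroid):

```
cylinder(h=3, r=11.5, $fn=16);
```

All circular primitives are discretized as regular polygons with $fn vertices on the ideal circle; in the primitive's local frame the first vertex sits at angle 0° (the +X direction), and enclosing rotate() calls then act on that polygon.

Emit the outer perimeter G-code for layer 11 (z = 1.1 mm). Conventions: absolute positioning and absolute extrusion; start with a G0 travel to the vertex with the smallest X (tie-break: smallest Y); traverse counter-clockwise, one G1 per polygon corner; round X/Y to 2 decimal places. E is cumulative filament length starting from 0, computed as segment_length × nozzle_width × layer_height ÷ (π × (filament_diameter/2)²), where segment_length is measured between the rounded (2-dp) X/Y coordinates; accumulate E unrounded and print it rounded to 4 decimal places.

At z = 1.1 mm: the r=11.5 cylinder gives a regular 16-gon of circumradius 11.5 (constant along its height). The outline is a single polygon with 16 vertices. Extrusion per mm of travel: 0.6 × 0.1 / (π × 0.875²) = 0.024945. Accumulating E over each segment gives final E = 1.7904.

G0 X-11.50 Y0.00 Z1.10
G1 X-10.62 Y-4.40 E0.1119
G1 X-8.13 Y-8.13 E0.2238
G1 X-4.40 Y-10.62 E0.3357
G1 X0.00 Y-11.50 E0.4476
G1 X4.40 Y-10.62 E0.5595
G1 X8.13 Y-8.13 E0.6714
G1 X10.62 Y-4.40 E0.7833
G1 X11.50 Y0.00 E0.8952
G1 X10.62 Y4.40 E1.0072
G1 X8.13 Y8.13 E1.1190
G1 X4.40 Y10.62 E1.2309
G1 X0.00 Y11.50 E1.3428
G1 X-4.40 Y10.62 E1.4548
G1 X-8.13 Y8.13 E1.5666
G1 X-10.62 Y4.40 E1.6785
G1 X-11.50 Y0.00 E1.7904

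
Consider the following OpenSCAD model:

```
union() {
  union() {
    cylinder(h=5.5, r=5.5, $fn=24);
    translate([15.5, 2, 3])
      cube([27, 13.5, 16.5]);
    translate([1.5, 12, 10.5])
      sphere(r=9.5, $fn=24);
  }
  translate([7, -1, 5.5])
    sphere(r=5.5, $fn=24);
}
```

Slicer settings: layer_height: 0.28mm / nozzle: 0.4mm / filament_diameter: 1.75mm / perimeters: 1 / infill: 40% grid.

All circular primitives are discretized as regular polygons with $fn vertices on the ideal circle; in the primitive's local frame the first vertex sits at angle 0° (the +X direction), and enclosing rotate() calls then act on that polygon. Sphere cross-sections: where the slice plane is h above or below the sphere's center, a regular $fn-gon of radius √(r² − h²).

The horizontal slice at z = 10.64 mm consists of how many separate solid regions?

At z = 10.64 mm: the cylinder is not intersected at this z (z outside [0, 5.5]); the 27×13.5 cube at (15.5, 2) contributes its full rectangle; the sphere at (1.5, 12): section is a regular 24-gon, circumradius = √(r²−h²) = √(9.5²−0.14²) = 9.499; Taking the union: the 2 present regions are separate (no shared area or edge), so areas and boundary lengths simply add and each stays a separate island — 2 connected regions; the r=5.5 sphere at (7, -1) contributes a regular 24-gon of circumradius √(5.5²−5.14²) = 1.957; Combining (union): the 2 present regions are separate (no shared area or edge), so areas and boundary lengths simply add and each stays a separate island — 3 connected regions. The result has 3 disconnected regions.

3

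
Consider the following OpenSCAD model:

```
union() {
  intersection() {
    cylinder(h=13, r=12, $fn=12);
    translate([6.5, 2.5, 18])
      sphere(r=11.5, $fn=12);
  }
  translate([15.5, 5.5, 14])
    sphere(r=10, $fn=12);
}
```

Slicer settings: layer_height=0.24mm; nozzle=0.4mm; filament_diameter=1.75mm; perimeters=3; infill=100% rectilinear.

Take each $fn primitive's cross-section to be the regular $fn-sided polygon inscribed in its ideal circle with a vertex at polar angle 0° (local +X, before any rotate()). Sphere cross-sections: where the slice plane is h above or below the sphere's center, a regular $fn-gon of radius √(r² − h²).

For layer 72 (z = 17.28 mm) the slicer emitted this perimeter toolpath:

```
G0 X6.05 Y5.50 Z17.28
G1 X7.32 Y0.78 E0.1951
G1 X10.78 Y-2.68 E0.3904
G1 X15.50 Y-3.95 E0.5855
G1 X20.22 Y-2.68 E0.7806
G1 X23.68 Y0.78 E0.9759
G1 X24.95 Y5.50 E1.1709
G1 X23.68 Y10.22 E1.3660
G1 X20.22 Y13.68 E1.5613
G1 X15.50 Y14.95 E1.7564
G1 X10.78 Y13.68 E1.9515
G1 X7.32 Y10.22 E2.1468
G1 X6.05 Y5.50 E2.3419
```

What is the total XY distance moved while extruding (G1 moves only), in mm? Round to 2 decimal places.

Sum the Euclidean lengths of each G1 segment: total = 58.68 mm.

58.68 mm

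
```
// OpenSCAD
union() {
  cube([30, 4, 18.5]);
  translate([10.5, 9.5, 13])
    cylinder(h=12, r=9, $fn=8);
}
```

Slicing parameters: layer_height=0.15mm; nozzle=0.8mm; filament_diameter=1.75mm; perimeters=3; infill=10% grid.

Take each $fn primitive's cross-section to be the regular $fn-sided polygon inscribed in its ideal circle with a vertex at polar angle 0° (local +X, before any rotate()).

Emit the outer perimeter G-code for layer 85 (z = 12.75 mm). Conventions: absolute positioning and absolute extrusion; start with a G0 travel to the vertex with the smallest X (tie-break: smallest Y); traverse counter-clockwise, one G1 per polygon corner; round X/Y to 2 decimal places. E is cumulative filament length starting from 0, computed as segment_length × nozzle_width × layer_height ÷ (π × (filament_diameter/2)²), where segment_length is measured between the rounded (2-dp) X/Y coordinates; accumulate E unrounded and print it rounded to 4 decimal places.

At z = 12.75 mm: the cube (footprint 30×4) is included at this height; the cylinder at (10.5, 9.5) is not intersected at this z (z outside [13, 25]); Merging all regions: only the 30×4 cube is present, so the union is just that shape — 1 connected region. The outline is a single polygon with 4 vertices. Extrusion per mm of travel: 0.8 × 0.15 / (π × 0.875²) = 0.049890. Accumulating E over each segment gives final E = 3.3925.

G0 X0.00 Y0.00 Z12.75
G1 X30.00 Y0.00 E1.4967
G1 X30.00 Y4.00 E1.6963
G1 X0.00 Y4.00 E3.1930
G1 X0.00 Y0.00 E3.3925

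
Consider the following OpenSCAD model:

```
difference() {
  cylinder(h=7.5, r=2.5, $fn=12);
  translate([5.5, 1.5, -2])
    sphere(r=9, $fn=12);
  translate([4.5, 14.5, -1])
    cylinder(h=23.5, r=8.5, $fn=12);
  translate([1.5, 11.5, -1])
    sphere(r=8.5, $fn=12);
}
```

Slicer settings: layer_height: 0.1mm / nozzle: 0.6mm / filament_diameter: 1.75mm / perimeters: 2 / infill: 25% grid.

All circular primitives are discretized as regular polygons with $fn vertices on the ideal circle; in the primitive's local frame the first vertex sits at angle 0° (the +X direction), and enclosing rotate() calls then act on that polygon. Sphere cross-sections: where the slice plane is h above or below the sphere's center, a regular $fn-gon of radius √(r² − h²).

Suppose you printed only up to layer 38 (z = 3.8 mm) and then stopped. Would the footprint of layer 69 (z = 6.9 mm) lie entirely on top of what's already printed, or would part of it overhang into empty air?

part overhangs

Compare the two slices. At z = 3.8: the cylinder: section is a regular 12-gon, circumradius r=2.5 (area = (12/2)·2.500²·sin(360°/12) = 18.75 mm²); the r=9 sphere at (5.5, 1.5) contributes a regular 12-gon of circumradius √(9²−5.8²) = 6.882 (area = (12/2)·6.882²·sin(360°/12) = 142.08 mm²); the r=8.5 cylinder at (4.5, 14.5) contributes a regular 12-gon of circumradius 8.5 (area = (12/2)·8.500²·sin(360°/12) = 216.75 mm²); the r=8.5 sphere at (1.5, 11.5) slices to a regular 12-gon of circumradius 7.015 (√(r²−h²) with h=4.8 from center) (area = (12/2)·7.015²·sin(360°/12) = 147.63 mm²); After the difference (first − rest): starting from the r=2.5 cylinder (18.75 mm²), the r=9 sphere at (5.5, 1.5) partially overlaps it — only the 13.71 mm² overlap (of its 142.08 mm²) is removed, clipping the outline; the r=8.5 cylinder at (4.5, 14.5) misses the remaining region (no effect); the r=8.5 sphere at (1.5, 11.5) misses the remaining region (no effect) — area = 5.04 mm². At z = 6.9: the cylinder: section is a regular 12-gon, circumradius r=2.5 (area = (12/2)·2.500²·sin(360°/12) = 18.75 mm²); the r=9 sphere at (5.5, 1.5) slices to a regular 12-gon of circumradius 1.338 (√(r²−h²) with h=8.9 from center) (area = (12/2)·1.338²·sin(360°/12) = 5.37 mm²); the r=8.5 cylinder at (4.5, 14.5) gives a regular 12-gon of circumradius 8.5 (constant along its height) (area = (12/2)·8.500²·sin(360°/12) = 216.75 mm²); the r=8.5 sphere at (1.5, 11.5) slices to a regular 12-gon of circumradius 3.137 (√(r²−h²) with h=7.9 from center) (area = (12/2)·3.137²·sin(360°/12) = 29.52 mm²); Subtracting the remaining from the first: starting from the r=2.5 cylinder (18.75 mm²), the r=9 sphere at (5.5, 1.5) misses the remaining region (no effect); the r=8.5 cylinder at (4.5, 14.5) misses the remaining region (no effect); the r=8.5 sphere at (1.5, 11.5) misses the remaining region (no effect) — area = 18.75 mm². Checking containment: at z = 6.9 the cross-section extends beyond the z = 3.8 cross-section by about 13.71 mm².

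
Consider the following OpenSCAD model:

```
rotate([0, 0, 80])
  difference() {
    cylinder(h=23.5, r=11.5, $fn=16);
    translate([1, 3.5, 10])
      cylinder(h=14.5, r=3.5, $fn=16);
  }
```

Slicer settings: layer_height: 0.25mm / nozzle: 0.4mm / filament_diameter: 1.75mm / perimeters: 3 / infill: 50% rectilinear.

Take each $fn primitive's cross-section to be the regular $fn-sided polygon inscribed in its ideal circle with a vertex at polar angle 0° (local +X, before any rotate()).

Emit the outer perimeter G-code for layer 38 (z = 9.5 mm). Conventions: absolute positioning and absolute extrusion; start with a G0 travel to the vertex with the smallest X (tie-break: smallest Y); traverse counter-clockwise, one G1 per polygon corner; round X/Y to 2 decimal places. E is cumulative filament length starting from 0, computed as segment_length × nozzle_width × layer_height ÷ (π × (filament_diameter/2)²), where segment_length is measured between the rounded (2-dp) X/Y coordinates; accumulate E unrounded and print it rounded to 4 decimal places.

G0 X-11.33 Y2.00 Z9.50
G1 X-11.23 Y-2.49 E0.1867
G1 X-9.42 Y-6.60 E0.3734
G1 X-6.18 Y-9.70 E0.5599
G1 X-2.00 Y-11.33 E0.7464
G1 X2.49 Y-11.23 E0.9331
G1 X6.60 Y-9.42 E1.1198
G1 X9.70 Y-6.18 E1.3062
G1 X11.33 Y-2.00 E1.4928
G1 X11.23 Y2.49 E1.6795
G1 X9.42 Y6.60 E1.8662
G1 X6.18 Y9.70 E2.0526
G1 X2.00 Y11.33 E2.2392
G1 X-2.49 Y11.23 E2.4259
G1 X-6.60 Y9.42 E2.6126
G1 X-9.70 Y6.18 E2.7990
G1 X-11.33 Y2.00 E2.9856

At z = 9.5 mm: the r=11.5 cylinder contributes a regular 16-gon of circumradius 11.5; the cylinder at (1, 3.5) does not reach this height (z outside [10, 24.5]); Subtracting the remaining from the first: none of the subtracted shapes is present at this height, so the r=11.5 cylinder is unchanged — 1 connected region; (rotated 80° about Z; rotation is an isometry so areas/perimeters/island counts are preserved). The outline is a single polygon with 16 vertices. Extrusion per mm of travel: 0.4 × 0.25 / (π × 0.875²) = 0.041575. Accumulating E over each segment gives final E = 2.9856.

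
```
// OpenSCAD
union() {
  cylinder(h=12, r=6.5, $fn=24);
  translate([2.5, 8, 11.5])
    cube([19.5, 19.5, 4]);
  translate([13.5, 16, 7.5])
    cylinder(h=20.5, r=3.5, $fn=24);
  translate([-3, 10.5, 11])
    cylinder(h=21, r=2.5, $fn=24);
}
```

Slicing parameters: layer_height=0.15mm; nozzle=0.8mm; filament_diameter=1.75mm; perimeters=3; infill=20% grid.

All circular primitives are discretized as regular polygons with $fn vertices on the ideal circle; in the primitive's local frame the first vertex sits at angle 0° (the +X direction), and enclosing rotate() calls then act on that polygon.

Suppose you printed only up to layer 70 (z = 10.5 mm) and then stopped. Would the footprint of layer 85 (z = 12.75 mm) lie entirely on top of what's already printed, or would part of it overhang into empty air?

part overhangs

Compare the two slices. At z = 10.5: the cylinder: section is a regular 24-gon, circumradius r=6.5 (area = (24/2)·6.500²·sin(360°/24) = 131.22 mm²); the cube at (2.5, 8) is absent (z outside [11.5, 15.5]); the r=3.5 cylinder at (13.5, 16) gives a regular 24-gon of circumradius 3.5 (constant along its height) (area = (24/2)·3.500²·sin(360°/24) = 38.05 mm²); the cylinder at (-3, 10.5) does not reach this height (z outside [11, 32]); Merging all regions: the 2 present regions are separate (no shared area or edge), so areas and boundary lengths simply add and each stays a separate island — area = 169.27 mm². At z = 12.75: the cylinder does not reach this height (z outside [0, 12]); the 19.5×19.5 cube at (2.5, 8) contributes its full rectangle (area 380.25 mm²); the cylinder at (13.5, 16): section is a regular 24-gon, circumradius r=3.5 (area = (24/2)·3.500²·sin(360°/24) = 38.05 mm²); the r=2.5 cylinder at (-3, 10.5) contributes a regular 24-gon of circumradius 2.5 (area = (24/2)·2.500²·sin(360°/24) = 19.41 mm²); Merging all regions: the regions partially overlap — summed areas 437.71 mm² minus the doubly-counted overlap 38.05 mm² gives 399.66 mm² — area = 399.66 mm². Checking containment: at z = 12.75 the cross-section extends beyond the z = 10.5 cross-section by about 361.62 mm².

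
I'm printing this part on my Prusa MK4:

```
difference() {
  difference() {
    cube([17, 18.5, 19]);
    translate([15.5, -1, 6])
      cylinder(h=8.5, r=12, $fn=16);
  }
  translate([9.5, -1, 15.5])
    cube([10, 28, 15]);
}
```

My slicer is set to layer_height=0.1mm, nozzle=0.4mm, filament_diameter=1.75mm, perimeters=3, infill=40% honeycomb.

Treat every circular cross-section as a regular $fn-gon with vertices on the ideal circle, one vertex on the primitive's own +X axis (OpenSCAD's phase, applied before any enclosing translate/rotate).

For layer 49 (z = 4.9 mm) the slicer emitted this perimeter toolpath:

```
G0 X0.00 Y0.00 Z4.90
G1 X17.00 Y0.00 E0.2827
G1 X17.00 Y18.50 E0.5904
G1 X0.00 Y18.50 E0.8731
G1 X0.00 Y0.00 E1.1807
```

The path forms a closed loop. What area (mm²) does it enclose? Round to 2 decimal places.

314.50 mm²

Apply the shoelace formula to the sequence of (X, Y) vertices; enclosed area = 314.50 mm².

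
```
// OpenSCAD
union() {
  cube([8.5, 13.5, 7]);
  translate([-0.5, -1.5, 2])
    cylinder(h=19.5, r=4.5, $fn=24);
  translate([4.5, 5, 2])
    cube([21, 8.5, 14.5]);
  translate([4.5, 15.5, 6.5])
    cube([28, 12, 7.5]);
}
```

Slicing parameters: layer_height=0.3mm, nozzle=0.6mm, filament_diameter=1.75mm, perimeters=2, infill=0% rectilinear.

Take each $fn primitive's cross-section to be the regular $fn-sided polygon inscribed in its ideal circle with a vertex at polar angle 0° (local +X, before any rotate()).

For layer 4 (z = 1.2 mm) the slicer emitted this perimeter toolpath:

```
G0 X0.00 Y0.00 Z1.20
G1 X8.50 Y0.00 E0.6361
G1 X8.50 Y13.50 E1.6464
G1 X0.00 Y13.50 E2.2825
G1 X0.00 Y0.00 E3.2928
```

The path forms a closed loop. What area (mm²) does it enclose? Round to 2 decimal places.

114.75 mm²

Apply the shoelace formula to the sequence of (X, Y) vertices; enclosed area = 114.75 mm².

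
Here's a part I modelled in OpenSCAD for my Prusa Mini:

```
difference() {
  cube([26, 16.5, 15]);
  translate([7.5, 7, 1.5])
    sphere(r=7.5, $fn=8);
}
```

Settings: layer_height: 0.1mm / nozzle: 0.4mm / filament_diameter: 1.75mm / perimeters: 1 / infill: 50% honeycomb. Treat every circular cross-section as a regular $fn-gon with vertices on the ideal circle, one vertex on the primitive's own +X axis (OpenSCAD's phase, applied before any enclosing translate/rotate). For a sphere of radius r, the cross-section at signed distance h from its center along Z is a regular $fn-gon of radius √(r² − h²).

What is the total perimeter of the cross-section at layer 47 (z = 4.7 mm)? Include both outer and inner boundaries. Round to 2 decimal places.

At z = 4.7 mm: the 26×16.5 cube contributes its full rectangle (perimeter 85.00 mm); the sphere at (7.5, 7): section is a regular 8-gon, circumradius = √(r²−h²) = √(7.5²−3.2²) = 6.783 (perimeter = 2·8·6.783·sin(180°/8) = 41.53 mm); After the difference (first − rest): starting from the 26×16.5 cube, the r=7.5 sphere at (7.5, 7) lies wholly inside it (removes its full 130.14 mm² and its 41.53 mm outline becomes a hole wall) — boundary (outer + 1 inner loop) = 126.53 mm. Overall, the cross-section is one region with 1 hole. Total boundary length (outer + inner) = 126.53 mm.

126.53 mm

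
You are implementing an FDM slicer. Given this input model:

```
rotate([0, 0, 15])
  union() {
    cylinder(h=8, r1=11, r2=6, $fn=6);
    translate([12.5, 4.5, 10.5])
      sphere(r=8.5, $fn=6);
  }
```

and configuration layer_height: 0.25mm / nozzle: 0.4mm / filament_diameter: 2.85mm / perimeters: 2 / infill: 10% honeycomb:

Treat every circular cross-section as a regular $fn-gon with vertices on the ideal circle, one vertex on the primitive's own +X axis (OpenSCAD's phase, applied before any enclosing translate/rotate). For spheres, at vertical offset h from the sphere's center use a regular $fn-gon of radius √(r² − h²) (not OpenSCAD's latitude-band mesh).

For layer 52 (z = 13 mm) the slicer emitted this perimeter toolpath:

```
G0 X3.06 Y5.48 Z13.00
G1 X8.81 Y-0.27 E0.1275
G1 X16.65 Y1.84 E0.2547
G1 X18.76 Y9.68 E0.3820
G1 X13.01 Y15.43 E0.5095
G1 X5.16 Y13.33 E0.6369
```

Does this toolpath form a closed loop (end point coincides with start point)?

Start point (G0): (3.06, 5.48). End point (last G1): the path does not return to the start — open.

no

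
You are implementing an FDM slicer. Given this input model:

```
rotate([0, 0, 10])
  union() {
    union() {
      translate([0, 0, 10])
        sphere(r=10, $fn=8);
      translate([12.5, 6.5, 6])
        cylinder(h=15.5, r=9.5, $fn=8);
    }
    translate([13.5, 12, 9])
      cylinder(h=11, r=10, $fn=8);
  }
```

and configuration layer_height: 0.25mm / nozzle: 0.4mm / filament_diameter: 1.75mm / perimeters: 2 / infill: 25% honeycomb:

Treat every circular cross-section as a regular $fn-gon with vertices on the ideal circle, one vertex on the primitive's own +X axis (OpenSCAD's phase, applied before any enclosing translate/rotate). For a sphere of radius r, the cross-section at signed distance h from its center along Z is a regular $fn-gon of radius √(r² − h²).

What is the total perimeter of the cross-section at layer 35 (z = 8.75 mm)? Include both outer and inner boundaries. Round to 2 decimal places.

93.00 mm

At z = 8.75 mm: the sphere: section is a regular 8-gon, circumradius = √(r²−h²) = √(10²−1.25²) = 9.922 (perimeter = 2·8·9.922·sin(180°/8) = 60.75 mm); the r=9.5 cylinder at (12.5, 6.5) contributes a regular 8-gon of circumradius 9.5 (perimeter = 2·8·9.500·sin(180°/8) = 58.17 mm); Taking the union: the regions partially overlap (shared area 35.91 mm²), so the edge portions inside another operand are dropped and the merged outline is re-measured after clipping — boundary = 93.00 mm; the cylinder at (13.5, 12) is not intersected at this z (z outside [9, 20]); Combining (union): only that combined region is present, so the union is just that shape — boundary = 93.00 mm; (rotated 10° about Z; rotation is an isometry so areas/perimeters/island counts are preserved). Overall, the cross-section is a single solid region. Total boundary length (outer) = 93.00 mm.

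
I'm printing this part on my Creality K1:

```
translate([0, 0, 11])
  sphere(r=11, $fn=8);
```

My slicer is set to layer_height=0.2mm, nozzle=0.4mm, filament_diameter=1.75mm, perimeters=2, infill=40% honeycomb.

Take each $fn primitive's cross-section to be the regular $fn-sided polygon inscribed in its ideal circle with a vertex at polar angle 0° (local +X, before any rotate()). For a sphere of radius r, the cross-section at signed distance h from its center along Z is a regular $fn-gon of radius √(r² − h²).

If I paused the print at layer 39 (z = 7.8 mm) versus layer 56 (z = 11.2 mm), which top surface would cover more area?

layer 56 (z = 11.2 mm)

Layer 39 (z = 7.8): the r=11 sphere slices to a regular 8-gon of circumradius 10.524 (√(r²−h²) with h=3.2 from center) (area = (8/2)·10.524²·sin(360°/8) = 313.28 mm²). So its area = 313.28 mm². Layer 56 (z = 11.2): the r=11 sphere slices to a regular 8-gon of circumradius 10.998 (√(r²−h²) with h=0.2 from center) (area = (8/2)·10.998²·sin(360°/8) = 342.13 mm²). So its area = 342.13 mm². Layer 56 is larger (342.13 vs 313.28 mm²).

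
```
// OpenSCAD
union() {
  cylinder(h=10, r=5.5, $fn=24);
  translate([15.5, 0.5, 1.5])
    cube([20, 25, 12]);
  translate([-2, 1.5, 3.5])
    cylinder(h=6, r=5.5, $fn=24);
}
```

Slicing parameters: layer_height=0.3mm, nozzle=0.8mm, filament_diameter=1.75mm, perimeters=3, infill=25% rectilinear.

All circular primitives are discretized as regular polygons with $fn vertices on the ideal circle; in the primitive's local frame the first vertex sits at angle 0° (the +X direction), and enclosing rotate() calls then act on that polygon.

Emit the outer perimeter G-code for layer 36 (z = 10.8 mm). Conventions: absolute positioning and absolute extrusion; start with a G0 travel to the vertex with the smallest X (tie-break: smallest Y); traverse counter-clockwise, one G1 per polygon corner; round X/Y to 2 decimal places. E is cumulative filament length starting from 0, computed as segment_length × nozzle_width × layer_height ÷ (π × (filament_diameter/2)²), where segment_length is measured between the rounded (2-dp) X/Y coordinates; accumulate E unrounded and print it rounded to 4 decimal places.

G0 X15.50 Y0.50 Z10.80
G1 X35.50 Y0.50 E1.9956
G1 X35.50 Y25.50 E4.4901
G1 X15.50 Y25.50 E6.4857
G1 X15.50 Y0.50 E8.9802

At z = 10.8 mm: the cylinder does not reach this height (z outside [0, 10]); the cube at (15.5, 0.5) (footprint 20×25) is included at this height; the cylinder at (-2, 1.5) does not reach this height (z outside [3.5, 9.5]); Taking the union: only the 20×25 cube at (15.5, 0.5) is present, so the union is just that shape — 1 connected region. The outline is a single polygon with 4 vertices. Extrusion per mm of travel: 0.8 × 0.3 / (π × 0.875²) = 0.099780. Accumulating E over each segment gives final E = 8.9802.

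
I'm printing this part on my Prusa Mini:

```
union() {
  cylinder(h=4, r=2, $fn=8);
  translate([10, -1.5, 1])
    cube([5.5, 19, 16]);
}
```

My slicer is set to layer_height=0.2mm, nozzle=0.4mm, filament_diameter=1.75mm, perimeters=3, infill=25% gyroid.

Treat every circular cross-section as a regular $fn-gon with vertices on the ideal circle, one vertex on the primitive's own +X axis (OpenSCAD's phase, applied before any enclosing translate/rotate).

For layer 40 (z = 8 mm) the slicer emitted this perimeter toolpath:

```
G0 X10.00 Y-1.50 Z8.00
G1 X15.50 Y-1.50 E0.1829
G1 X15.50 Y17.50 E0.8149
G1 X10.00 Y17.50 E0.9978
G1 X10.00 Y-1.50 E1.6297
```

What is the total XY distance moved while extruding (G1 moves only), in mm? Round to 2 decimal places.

Sum the Euclidean lengths of each G1 segment: total = 49.00 mm.

49.00 mm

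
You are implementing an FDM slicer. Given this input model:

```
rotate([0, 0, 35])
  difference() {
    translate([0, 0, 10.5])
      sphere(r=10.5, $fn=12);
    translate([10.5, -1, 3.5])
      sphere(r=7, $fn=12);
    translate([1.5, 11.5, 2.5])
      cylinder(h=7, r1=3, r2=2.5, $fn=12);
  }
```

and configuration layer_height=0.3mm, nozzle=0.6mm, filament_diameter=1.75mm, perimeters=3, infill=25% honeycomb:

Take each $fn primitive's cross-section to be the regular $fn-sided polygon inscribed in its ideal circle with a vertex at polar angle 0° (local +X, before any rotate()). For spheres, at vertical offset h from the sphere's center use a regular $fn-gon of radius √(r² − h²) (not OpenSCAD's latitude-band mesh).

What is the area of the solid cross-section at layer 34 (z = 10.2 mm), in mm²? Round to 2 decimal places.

325.61 mm²

At z = 10.2 mm: the r=10.5 sphere slices to a regular 12-gon of circumradius 10.496 (√(r²−h²) with h=0.3 from center) (area = (12/2)·10.496²·sin(360°/12) = 330.48 mm²); the sphere at (10.5, -1): section is a regular 12-gon, circumradius = √(r²−h²) = √(7²−6.7²) = 2.027 (area = (12/2)·2.027²·sin(360°/12) = 12.33 mm²); the cone at (1.5, 11.5) is not intersected at this z (z outside [2.5, 9.5]); After the difference (first − rest): starting from the r=10.5 sphere (330.48 mm²), the r=7 sphere at (10.5, -1) partially overlaps it — only the 4.87 mm² overlap (of its 12.33 mm²) is removed, clipping the outline — area = 325.61 mm²; (rotated 35° about Z; rotation is an isometry so areas/perimeters/island counts are preserved). Overall, the cross-section is a single solid region. Net area = 325.61 mm².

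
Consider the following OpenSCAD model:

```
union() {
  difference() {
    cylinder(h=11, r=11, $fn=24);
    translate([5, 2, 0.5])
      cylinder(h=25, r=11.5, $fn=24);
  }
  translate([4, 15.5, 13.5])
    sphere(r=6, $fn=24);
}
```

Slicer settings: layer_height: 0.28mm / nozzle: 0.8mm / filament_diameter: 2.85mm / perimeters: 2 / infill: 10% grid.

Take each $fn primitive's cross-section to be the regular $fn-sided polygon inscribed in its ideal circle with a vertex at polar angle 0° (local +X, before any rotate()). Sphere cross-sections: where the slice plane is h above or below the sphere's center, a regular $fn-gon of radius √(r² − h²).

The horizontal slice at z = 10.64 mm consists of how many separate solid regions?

2

At z = 10.64 mm: the r=11 cylinder contributes a regular 24-gon of circumradius 11; the r=11.5 cylinder at (5, 2) gives a regular 24-gon of circumradius 11.5 (constant along its height); Subtracting the remaining from the first: starting from the r=11 cylinder, the r=11.5 cylinder at (5, 2) partially overlaps it — only the 273.46 mm² overlap (of its 410.75 mm²) is removed, clipping the outline — 1 connected region; the r=6 sphere at (4, 15.5) slices to a regular 24-gon of circumradius 5.275 (√(r²−h²) with h=2.86 from center); Combining (union): the 2 present regions are separate (no shared area or edge), so areas and boundary lengths simply add and each stays a separate island — 2 connected regions. The result has 2 disconnected regions.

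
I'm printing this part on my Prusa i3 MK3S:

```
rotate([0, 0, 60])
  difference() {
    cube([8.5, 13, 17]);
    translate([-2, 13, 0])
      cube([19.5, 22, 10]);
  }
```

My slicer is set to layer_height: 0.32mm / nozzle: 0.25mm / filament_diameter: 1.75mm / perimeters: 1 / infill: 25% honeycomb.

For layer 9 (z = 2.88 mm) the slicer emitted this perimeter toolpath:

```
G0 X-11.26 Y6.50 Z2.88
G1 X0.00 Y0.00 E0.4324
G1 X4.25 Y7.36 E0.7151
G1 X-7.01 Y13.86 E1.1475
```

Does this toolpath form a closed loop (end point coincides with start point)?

no

Start point (G0): (-11.26, 6.50). End point (last G1): the path does not return to the start — open.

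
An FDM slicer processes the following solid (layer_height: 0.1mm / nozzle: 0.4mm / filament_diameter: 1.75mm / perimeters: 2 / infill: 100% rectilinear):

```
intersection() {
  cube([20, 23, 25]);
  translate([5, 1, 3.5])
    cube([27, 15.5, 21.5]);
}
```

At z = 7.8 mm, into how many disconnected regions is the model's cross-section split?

1

At z = 7.8 mm: the cube (footprint 20×23) is included at this height; the cube at (5, 1) is present — its section is the full 27×15.5 rectangle; After intersecting: the 27×15.5 cube at (5, 1) partially overlaps the 20×23 cube; clipping to the common part keeps 232.50 mm² — 1 connected region. The result has 1 disconnected region.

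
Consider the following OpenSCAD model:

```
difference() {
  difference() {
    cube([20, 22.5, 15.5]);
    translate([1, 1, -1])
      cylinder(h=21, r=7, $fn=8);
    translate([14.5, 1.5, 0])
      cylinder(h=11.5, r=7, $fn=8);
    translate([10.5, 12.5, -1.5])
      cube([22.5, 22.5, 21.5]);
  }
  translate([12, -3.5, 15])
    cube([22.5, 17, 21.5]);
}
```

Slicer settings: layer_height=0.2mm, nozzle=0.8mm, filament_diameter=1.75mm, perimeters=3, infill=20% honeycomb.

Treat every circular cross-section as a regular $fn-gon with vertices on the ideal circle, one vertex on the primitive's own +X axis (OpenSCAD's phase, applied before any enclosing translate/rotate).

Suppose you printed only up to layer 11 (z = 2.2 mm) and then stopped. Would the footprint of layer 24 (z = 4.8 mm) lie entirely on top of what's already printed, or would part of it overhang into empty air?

Compare the two slices. At z = 2.2: the 20×22.5 cube contributes its full rectangle (area 450.00 mm²); the r=7 cylinder at (1, 1) gives a regular 8-gon of circumradius 7 (constant along its height) (area = (8/2)·7.000²·sin(360°/8) = 138.59 mm²); the r=7 cylinder at (14.5, 1.5) gives a regular 8-gon of circumradius 7 (constant along its height) (area = (8/2)·7.000²·sin(360°/8) = 138.59 mm²); the cube at (10.5, 12.5) (footprint 22.5×22.5) is included at this height (area 506.25 mm²); After the difference (first − rest): starting from the 20×22.5 cube (450.00 mm²), the r=7 cylinder at (1, 1) partially overlaps it — only the 49.23 mm² overlap (of its 138.59 mm²) is removed, clipping the outline; the r=7 cylinder at (14.5, 1.5) partially overlaps it — only the 84.61 mm² overlap (of its 138.59 mm²) is removed, clipping the outline; the 22.5×22.5 cube at (10.5, 12.5) partially overlaps it — only the 95.00 mm² overlap (of its 506.25 mm²) is removed, clipping the outline — area = 221.15 mm²; the cube at (12, -3.5) is absent (z outside [15, 36.5]); Taking the first minus the rest: none of the subtracted shapes is present at this height, so that combined region is unchanged — area = 221.15 mm². At z = 4.8: the cube is present — its section is the full 20×22.5 rectangle (area 450.00 mm²); the r=7 cylinder at (1, 1) contributes a regular 8-gon of circumradius 7 (area = (8/2)·7.000²·sin(360°/8) = 138.59 mm²); the r=7 cylinder at (14.5, 1.5) gives a regular 8-gon of circumradius 7 (constant along its height) (area = (8/2)·7.000²·sin(360°/8) = 138.59 mm²); the 22.5×22.5 cube at (10.5, 12.5) contributes its full rectangle (area 506.25 mm²); Taking the first minus the rest: starting from the 20×22.5 cube (450.00 mm²), the r=7 cylinder at (1, 1) partially overlaps it — only the 49.23 mm² overlap (of its 138.59 mm²) is removed, clipping the outline; the r=7 cylinder at (14.5, 1.5) partially overlaps it — only the 84.61 mm² overlap (of its 138.59 mm²) is removed, clipping the outline; the 22.5×22.5 cube at (10.5, 12.5) partially overlaps it — only the 95.00 mm² overlap (of its 506.25 mm²) is removed, clipping the outline — area = 221.15 mm²; the cube at (12, -3.5) is not intersected at this z (z outside [15, 36.5]); Subtracting the remaining from the first: none of the subtracted shapes is present at this height, so the result so far is unchanged — area = 221.15 mm². Checking containment: the cross-section at z = 4.8 is a subset of the cross-section at z = 2.2.

entirely on top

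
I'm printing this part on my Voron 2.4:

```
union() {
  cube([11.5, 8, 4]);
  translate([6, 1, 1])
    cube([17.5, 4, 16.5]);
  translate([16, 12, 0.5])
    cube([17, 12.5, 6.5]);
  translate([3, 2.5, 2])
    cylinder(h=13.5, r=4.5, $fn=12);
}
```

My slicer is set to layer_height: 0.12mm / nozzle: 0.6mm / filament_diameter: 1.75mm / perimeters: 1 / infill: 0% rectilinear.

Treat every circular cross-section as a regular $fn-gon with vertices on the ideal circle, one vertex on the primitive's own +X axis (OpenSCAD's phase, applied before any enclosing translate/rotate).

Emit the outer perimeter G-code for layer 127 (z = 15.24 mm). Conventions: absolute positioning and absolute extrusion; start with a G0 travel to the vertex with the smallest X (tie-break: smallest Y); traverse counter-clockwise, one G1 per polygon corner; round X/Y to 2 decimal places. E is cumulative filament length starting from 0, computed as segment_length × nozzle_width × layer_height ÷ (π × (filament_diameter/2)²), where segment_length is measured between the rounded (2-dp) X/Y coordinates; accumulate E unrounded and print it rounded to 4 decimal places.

At z = 15.24 mm: the cube is absent (z outside [0, 4]); the 17.5×4 cube at (6, 1) contributes its full rectangle; the cube at (16, 12) is not intersected at this z (z outside [0.5, 7]); the cylinder at (3, 2.5): section is a regular 12-gon, circumradius r=4.5; Combining (union): the regions partially overlap (shared area 4.84 mm²), so overlapping operands fuse into one piece — 1 connected region. The outline is a single polygon with 14 vertices. Extrusion per mm of travel: 0.6 × 0.12 / (π × 0.875²) = 0.029934. Accumulating E over each segment gives final E = 1.8253.

G0 X-1.50 Y2.50 Z15.24
G1 X-0.90 Y0.25 E0.0697
G1 X0.75 Y-1.40 E0.1396
G1 X3.00 Y-2.00 E0.2093
G1 X5.25 Y-1.40 E0.2790
G1 X6.90 Y0.25 E0.3488
G1 X7.10 Y1.00 E0.3721
G1 X23.50 Y1.00 E0.8630
G1 X23.50 Y5.00 E0.9827
G1 X6.65 Y5.00 E1.4871
G1 X5.25 Y6.40 E1.5464
G1 X3.00 Y7.00 E1.6161
G1 X0.75 Y6.40 E1.6858
G1 X-0.90 Y4.75 E1.7556
G1 X-1.50 Y2.50 E1.8253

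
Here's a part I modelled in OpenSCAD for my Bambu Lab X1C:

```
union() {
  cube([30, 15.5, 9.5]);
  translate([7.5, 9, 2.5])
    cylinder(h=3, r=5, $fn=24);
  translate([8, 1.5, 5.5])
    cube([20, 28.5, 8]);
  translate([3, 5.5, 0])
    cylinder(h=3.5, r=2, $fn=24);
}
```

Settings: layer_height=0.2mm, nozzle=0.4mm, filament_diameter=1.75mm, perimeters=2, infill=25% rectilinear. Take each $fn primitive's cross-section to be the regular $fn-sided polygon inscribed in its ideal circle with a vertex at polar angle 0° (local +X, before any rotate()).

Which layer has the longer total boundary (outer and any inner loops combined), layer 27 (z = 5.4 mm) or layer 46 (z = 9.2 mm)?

layer 46 (z = 9.2 mm)

Layer 27 (z = 5.4): the cube (footprint 30×15.5) is included at this height (perimeter 91.00 mm); the r=5 cylinder at (7.5, 9) gives a regular 24-gon of circumradius 5 (constant along its height) (perimeter = 2·24·5.000·sin(180°/24) = 31.33 mm); the cube at (8, 1.5) is not intersected at this z (z outside [5.5, 13.5]); the cylinder at (3, 5.5) is not intersected at this z (z outside [0, 3.5]); Combining (union): the r=5 cylinder at (7.5, 9) lies entirely inside the 30×15.5 cube, so the union is just the 30×15.5 cube — boundary = 91.00 mm. So its perimeter = 91.00 mm. Layer 46 (z = 9.2): the cube is present — its section is the full 30×15.5 rectangle (perimeter 91.00 mm); the cylinder at (7.5, 9) does not reach this height (z outside [2.5, 5.5]); the cube at (8, 1.5) is present — its section is the full 20×28.5 rectangle (perimeter 97.00 mm); the cylinder at (3, 5.5) does not reach this height (z outside [0, 3.5]); Combining (union): the regions partially overlap (shared area 280.00 mm²), so the edge portions inside another operand are dropped and the merged outline is re-measured after clipping — boundary = 120.00 mm. So its perimeter = 120.00 mm. Layer 46 is larger (120.00 vs 91.00 mm).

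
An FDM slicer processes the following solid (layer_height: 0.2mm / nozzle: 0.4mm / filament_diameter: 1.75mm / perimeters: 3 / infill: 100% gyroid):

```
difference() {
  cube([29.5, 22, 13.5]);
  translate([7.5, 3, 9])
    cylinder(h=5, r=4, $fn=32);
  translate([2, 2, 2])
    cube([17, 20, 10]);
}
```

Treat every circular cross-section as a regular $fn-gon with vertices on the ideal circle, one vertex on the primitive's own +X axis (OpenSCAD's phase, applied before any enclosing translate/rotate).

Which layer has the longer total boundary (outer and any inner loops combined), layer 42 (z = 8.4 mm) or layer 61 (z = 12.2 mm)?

Layer 42 (z = 8.4): the cube (footprint 29.5×22) is included at this height (perimeter 103.00 mm); the cylinder at (7.5, 3) is not intersected at this z (z outside [9, 14]); the cube at (2, 2) is present — its section is the full 17×20 rectangle (perimeter 74.00 mm); Taking the first minus the rest: starting from the 29.5×22 cube, the 17×20 cube at (2, 2) lies inside it touching the edge (removes its full 340.00 mm²) — boundary = 143.00 mm. So its perimeter = 143.00 mm. Layer 61 (z = 12.2): the 29.5×22 cube contributes its full rectangle (perimeter 103.00 mm); the cylinder at (7.5, 3): section is a regular 32-gon, circumradius r=4 (perimeter = 2·32·4.000·sin(180°/32) = 25.09 mm); the cube at (2, 2) does not reach this height (z outside [2, 12]); Taking the first minus the rest: starting from the 29.5×22 cube, the r=4 cylinder at (7.5, 3) partially overlaps it — only the 46.39 mm² overlap (of its 49.94 mm²) is removed, clipping the outline — boundary = 117.12 mm. So its perimeter = 117.12 mm. Layer 42 is larger (143.00 vs 117.12 mm).

layer 42 (z = 8.4 mm)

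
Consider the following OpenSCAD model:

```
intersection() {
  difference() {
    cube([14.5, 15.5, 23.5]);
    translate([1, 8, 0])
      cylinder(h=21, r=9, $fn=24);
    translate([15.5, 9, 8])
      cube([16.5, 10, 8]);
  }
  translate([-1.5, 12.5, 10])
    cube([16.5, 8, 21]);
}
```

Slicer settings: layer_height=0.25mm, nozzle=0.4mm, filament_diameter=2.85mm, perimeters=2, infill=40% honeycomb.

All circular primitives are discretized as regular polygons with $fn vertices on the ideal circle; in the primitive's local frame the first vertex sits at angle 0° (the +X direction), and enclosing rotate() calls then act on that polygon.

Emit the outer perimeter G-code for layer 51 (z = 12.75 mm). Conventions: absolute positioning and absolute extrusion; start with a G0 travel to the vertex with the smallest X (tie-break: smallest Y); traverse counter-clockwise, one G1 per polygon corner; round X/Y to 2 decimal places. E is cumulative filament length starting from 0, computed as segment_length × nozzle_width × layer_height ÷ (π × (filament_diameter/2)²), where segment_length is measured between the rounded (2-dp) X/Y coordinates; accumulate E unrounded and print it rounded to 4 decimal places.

G0 X5.88 Y15.50 Z12.75
G1 X7.36 Y14.36 E0.0293
G1 X8.79 Y12.50 E0.0661
G1 X14.50 Y12.50 E0.1556
G1 X14.50 Y15.50 E0.2026
G1 X5.88 Y15.50 E0.3377

At z = 12.75 mm: the cube is present — its section is the full 14.5×15.5 rectangle; the r=9 cylinder at (1, 8) gives a regular 24-gon of circumradius 9 (constant along its height); the 16.5×10 cube at (15.5, 9) contributes its full rectangle; Taking the first minus the rest: starting from the 14.5×15.5 cube, the r=9 cylinder at (1, 8) partially overlaps it — only the 133.93 mm² overlap (of its 251.57 mm²) is removed, clipping the outline; the 16.5×10 cube at (15.5, 9) misses the remaining region (no effect) — 1 connected region; the cube at (-1.5, 12.5) (footprint 16.5×8) is included at this height; After intersecting: the 16.5×8 cube at (-1.5, 12.5) partially overlaps that combined region; clipping to the common part keeps 20.92 mm² — 1 connected region. The outline is a single polygon with 5 vertices. Extrusion per mm of travel: 0.4 × 0.25 / (π × 1.425²) = 0.015675. Accumulating E over each segment gives final E = 0.3377.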